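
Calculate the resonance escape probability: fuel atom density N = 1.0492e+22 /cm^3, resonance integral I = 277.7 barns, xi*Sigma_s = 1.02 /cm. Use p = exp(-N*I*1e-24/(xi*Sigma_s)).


p = exp(-N * I * 1e-24 / (xi*Sigma_s))
p = exp(-1.0492e+22 * 277.7 * 1e-24 / 1.02)
p = 0.057470

0.057470


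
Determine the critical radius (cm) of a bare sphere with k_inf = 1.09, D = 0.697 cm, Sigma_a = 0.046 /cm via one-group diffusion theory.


L^2 = D / Sigma_a = 0.697 / 0.046 = 15.15217 cm^2
B_m^2 = (k_inf - 1) / L^2 = (1.09 - 1) / 15.15217 = 0.005939743 /cm^2
For a bare sphere: B_g = pi/R, so R_c = pi / sqrt(B_m^2)
R_c = pi / sqrt(0.005939743) = 40.763 cm

40.763


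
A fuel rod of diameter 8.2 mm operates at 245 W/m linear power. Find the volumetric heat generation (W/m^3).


r = D / 2 / 1000 = 8.2 / 2 / 1000 = 0.0041 m
q''' = q' / (pi * r^2)
q''' = 245 / (pi * 0.0041^2)
q''' = 4.6393e+06 W/m^3

4.6393e+06


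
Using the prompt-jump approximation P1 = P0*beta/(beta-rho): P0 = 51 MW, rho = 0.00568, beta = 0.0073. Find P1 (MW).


P1/P0 = beta / (beta - rho)
P1/P0 = 0.0073 / (0.0073 - 0.00568) = 4.506173
P1 = 51 * 4.506173 = 229.81 MW

229.81


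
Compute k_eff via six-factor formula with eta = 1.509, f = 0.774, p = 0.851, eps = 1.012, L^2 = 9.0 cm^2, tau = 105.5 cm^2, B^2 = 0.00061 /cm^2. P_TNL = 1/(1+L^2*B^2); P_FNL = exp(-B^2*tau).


k_inf = eta*f*p*eps = 1.509*0.774*0.851*1.012 = 1.005866
P_TNL = 1/(1 + L^2*B^2) = 1/(1 + 9.0*0.00061) = 0.9945400
P_FNL = exp(-B^2*tau) = exp(-0.00061*105.5) = 0.9376721
k_eff = k_inf * P_TNL * P_FNL = 1.005866 * 0.9945400 * 0.9376721
k_eff = 0.93802

0.93802


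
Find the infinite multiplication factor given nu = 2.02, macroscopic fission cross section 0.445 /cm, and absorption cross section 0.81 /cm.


k_inf = nu * Sigma_f / Sigma_a
k_inf = 2.02 * 0.445 / 0.81
k_inf = 1.1098

1.1098


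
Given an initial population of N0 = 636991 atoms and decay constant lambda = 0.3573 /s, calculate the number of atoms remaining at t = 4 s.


N = N0 * exp(-lambda * t)
N = 636991 * exp(-0.3573 * 4)
N = 152560

152560


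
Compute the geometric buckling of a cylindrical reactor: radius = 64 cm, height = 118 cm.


B^2 = (2.405/R)^2 + (pi/H)^2
B^2 = (2.405/64)^2 + (pi/118)^2
B^2 = 0.0021209 /cm^2

0.0021209


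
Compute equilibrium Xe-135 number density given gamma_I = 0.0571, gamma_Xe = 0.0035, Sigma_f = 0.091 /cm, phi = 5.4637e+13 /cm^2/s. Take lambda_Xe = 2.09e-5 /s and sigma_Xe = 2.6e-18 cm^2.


Xe_eq = (gamma_I + gamma_Xe) * Sigma_f * phi / (lambda_Xe + sigma_Xe * phi)
Numerator = (0.0571 + 0.0035) * 0.091 * 5.4637e+13 = 3.013012e+11
Denominator = 2.09e-5 + 2.6e-18 * 5.4637e+13 = 1.629562e-04
Xe_eq = 3.013012e+11 / 1.629562e-04 = 1.8490e+15 /cm^3

1.8490e+15


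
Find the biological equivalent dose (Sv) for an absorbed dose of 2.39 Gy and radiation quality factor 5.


H = D * Q
H = 2.39 * 5
H = 11.950 Sv

11.950


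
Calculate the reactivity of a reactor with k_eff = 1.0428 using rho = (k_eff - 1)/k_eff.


rho = (k_eff - 1) / k_eff
rho = (1.0428 - 1) / 1.0428
rho = 0.041043

0.041043


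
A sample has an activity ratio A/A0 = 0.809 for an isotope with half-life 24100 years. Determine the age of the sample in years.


lambda = ln(2) / t_half = ln(2) / 24100 = 2.876129e-05 /yr
t = -ln(A/A0) / lambda
t = -ln(0.809) / 2.876129e-05
t = 7369.5 yr

7369.5


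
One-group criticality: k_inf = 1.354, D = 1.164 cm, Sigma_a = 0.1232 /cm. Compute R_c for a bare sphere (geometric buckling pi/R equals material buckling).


L^2 = D / Sigma_a = 1.164 / 0.1232 = 9.448052 cm^2
B_m^2 = (k_inf - 1) / L^2 = (1.354 - 1) / 9.448052 = 0.03746804 /cm^2
For a bare sphere: B_g = pi/R, so R_c = pi / sqrt(B_m^2)
R_c = pi / sqrt(0.03746804) = 16.230 cm

16.230


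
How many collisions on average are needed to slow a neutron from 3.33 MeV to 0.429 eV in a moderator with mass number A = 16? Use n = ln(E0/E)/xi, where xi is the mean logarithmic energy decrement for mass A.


xi = 1 + (A-1)^2/(2A)*ln((A-1)/(A+1)) = 0.1199467 (for A = 16)
n = ln(E0/E) / xi
n = ln(3.33e6 / 0.429) / 0.1199467
n = ln(7.762238e+06) / 0.1199467 = 132.27

132.27


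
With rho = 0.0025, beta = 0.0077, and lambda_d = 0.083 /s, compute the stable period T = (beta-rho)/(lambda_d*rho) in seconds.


T = (beta - rho) / (lambda_d * rho)
T = (0.0077 - 0.0025) / (0.083 * 0.0025)
T = 25.060 s

25.060


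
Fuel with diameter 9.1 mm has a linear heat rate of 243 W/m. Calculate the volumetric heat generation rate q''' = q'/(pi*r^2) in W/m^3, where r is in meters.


r = D / 2 / 1000 = 9.1 / 2 / 1000 = 0.00455 m
q''' = q' / (pi * r^2)
q''' = 243 / (pi * 0.00455^2)
q''' = 3.7362e+06 W/m^3

3.7362e+06


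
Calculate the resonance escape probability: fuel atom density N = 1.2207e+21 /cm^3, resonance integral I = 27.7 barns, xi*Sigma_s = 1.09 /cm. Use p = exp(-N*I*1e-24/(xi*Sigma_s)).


p = exp(-N * I * 1e-24 / (xi*Sigma_s))
p = exp(-1.2207e+21 * 27.7 * 1e-24 / 1.09)
p = 0.96945

0.96945


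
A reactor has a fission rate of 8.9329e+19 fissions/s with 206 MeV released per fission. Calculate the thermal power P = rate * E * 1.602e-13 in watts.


P = fission_rate * E_MeV * 1.602e-13
P = 8.9329e+19 * 206 * 1.602e-13
P = 2.9480e+09 W

2.9480e+09


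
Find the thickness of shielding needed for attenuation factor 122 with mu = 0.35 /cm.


x = ln(factor) / mu
x = ln(122) / 0.35
x = 13.726 cm

13.726


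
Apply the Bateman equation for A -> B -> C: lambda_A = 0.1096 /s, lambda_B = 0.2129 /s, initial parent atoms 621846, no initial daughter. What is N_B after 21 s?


N_B(t) = lambda_A * N_A0 / (lambda_B - lambda_A) * [exp(-lambda_A*t) - exp(-lambda_B*t)]
exp(-0.1096*21) = 0.1000986; exp(-0.2129*21) = 0.01143702
N_B = 0.1096 * 621846 / (0.2129 - 0.1096) * (0.1000986 - 0.01143702)
N_B = 58496

58496


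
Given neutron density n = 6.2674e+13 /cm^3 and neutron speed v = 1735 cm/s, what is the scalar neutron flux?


phi = n * v
phi = 6.2674e+13 * 1735
phi = 1.0874e+17 /cm^2/s

1.0874e+17


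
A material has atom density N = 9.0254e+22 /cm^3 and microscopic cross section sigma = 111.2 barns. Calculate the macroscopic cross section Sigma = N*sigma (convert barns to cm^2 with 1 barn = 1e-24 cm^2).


Sigma = N * sigma_barns * 1e-24
Sigma = 9.0254e+22 * 111.2 * 1e-24
Sigma = 10.036 /cm

10.036


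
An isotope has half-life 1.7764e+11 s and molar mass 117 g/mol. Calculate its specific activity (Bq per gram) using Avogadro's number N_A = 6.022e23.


lambda = ln(2) / t_half = ln(2) / 1.7764e+11 = 3.901977e-12 /s
SA = lambda * N_A / M
SA = 3.901977e-12 * 6.022e23 / 117
SA = 2.0084e+10 Bq/g

2.0084e+10


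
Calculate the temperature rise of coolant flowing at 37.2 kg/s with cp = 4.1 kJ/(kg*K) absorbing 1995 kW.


dT = Q / (m_dot * cp)
dT = 1995 / (37.2 * 4.1)
dT = 13.080 C

13.080


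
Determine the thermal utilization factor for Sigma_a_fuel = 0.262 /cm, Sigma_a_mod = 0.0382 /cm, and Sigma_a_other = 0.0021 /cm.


f = Sigma_a_fuel / (Sigma_a_fuel + Sigma_a_mod + Sigma_a_other)
f = 0.262 / (0.262 + 0.0382 + 0.0021)
f = 0.86669

0.86669


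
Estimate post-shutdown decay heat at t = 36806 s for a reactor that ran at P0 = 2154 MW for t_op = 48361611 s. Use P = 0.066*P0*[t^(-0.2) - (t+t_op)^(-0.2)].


P/P0 = 0.066 * [t^(-0.2) - (t + t_op)^(-0.2)]
P/P0 = 0.066 * [36806^(-0.2) - (36806 + 48361611)^(-0.2)]
P/P0 = 0.066 * [0.1221283 - 0.02904248] = 0.006143664
P = 2154 * 0.006143664 = 13.233 MW

13.233


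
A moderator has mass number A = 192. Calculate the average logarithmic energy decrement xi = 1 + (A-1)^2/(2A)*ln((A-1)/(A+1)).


xi = 1 + (A-1)^2/(2A) * ln((A-1)/(A+1))
xi = 1 + (192-1)^2/(2*192) * ln((192-1)/(192 +1))
xi = 0.010381

0.010381


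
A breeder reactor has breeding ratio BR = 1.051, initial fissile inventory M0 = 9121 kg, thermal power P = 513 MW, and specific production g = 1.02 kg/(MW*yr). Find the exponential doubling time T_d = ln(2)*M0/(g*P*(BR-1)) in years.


Breeding gain G = BR - 1 = 1.051 - 1 = 0.051
Fissile production rate = g * P * G = 1.02 * 513 * 0.051 = 26.68626 kg/yr
T_d = ln(2) * M0 / (g * P * G)
T_d = ln(2) * 9121 / 26.68626 = 236.91 yr

236.91


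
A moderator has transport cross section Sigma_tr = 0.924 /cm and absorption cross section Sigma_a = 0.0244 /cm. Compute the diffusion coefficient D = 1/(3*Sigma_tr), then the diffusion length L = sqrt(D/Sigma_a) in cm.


D = 1 / (3 * Sigma_tr) = 1 / (3 * 0.924) = 0.3607504 cm
L = sqrt(D / Sigma_a)
L = sqrt(0.3607504 / 0.0244)
L = 3.8451 cm

3.8451


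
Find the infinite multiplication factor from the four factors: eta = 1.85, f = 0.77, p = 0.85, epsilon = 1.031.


k_inf = eta * f * p * epsilon
k_inf = 1.85 * 0.77 * 0.85 * 1.031
k_inf = 1.2484

1.2484


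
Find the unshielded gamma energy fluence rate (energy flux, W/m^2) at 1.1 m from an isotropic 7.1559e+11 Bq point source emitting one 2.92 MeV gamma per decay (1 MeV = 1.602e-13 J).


psi = A * E * 1.602e-13 / (4*pi*r^2)
psi = 7.1559e+11 * 2.92 * 1.602e-13 / (4*pi*1.1^2)
psi = 0.022015 W/m^2

0.022015


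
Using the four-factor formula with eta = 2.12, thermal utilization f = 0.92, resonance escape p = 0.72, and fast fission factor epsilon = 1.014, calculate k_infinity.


k_inf = eta * f * p * epsilon
k_inf = 2.12 * 0.92 * 0.72 * 1.014
k_inf = 1.4239

1.4239


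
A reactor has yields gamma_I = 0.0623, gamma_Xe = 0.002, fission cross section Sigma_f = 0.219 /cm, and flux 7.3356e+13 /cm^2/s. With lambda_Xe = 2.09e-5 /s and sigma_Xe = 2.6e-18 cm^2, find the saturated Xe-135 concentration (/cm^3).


Xe_eq = (gamma_I + gamma_Xe) * Sigma_f * phi / (lambda_Xe + sigma_Xe * phi)
Numerator = (0.0623 + 0.002) * 0.219 * 7.3356e+13 = 1.032977e+12
Denominator = 2.09e-5 + 2.6e-18 * 7.3356e+13 = 2.116256e-04
Xe_eq = 1.032977e+12 / 2.116256e-04 = 4.8812e+15 /cm^3

4.8812e+15


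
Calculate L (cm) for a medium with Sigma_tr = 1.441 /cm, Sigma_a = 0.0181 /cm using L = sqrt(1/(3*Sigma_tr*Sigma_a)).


D = 1 / (3 * Sigma_tr) = 1 / (3 * 1.441) = 0.2313208 cm
L = sqrt(D / Sigma_a)
L = sqrt(0.2313208 / 0.0181)
L = 3.5749 cm

3.5749


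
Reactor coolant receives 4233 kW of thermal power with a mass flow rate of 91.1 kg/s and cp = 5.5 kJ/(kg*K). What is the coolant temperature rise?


dT = Q / (m_dot * cp)
dT = 4233 / (91.1 * 5.5)
dT = 8.4483 C

8.4483


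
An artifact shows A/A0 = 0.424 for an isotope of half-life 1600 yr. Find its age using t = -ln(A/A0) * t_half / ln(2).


lambda = ln(2) / t_half = ln(2) / 1600 = 4.332170e-04 /yr
t = -ln(A/A0) / lambda
t = -ln(0.424) / 4.332170e-04
t = 1980.6 yr

1980.6


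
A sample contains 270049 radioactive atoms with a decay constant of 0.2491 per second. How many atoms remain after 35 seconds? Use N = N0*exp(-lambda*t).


N = N0 * exp(-lambda * t)
N = 270049 * exp(-0.2491 * 35)
N = 44.162

44.162


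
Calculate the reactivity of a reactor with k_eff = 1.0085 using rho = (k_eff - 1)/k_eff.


rho = (k_eff - 1) / k_eff
rho = (1.0085 - 1) / 1.0085
rho = 0.0084284

0.0084284


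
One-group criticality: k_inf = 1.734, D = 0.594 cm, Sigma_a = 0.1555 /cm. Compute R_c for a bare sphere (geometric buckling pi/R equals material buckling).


L^2 = D / Sigma_a = 0.594 / 0.1555 = 3.819936 cm^2
B_m^2 = (k_inf - 1) / L^2 = (1.734 - 1) / 3.819936 = 0.1921498 /cm^2
For a bare sphere: B_g = pi/R, so R_c = pi / sqrt(B_m^2)
R_c = pi / sqrt(0.1921498) = 7.1669 cm

7.1669


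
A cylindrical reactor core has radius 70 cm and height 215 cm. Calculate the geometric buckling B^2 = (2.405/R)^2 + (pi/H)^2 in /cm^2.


B^2 = (2.405/R)^2 + (pi/H)^2
B^2 = (2.405/70)^2 + (pi/215)^2
B^2 = 0.0013939 /cm^2

0.0013939


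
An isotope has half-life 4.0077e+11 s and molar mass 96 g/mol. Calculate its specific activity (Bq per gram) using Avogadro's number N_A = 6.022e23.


lambda = ln(2) / t_half = ln(2) / 4.0077e+11 = 1.729539e-12 /s
SA = lambda * N_A / M
SA = 1.729539e-12 * 6.022e23 / 96
SA = 1.0849e+10 Bq/g

1.0849e+10


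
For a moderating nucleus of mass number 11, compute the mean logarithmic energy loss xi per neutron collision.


xi = 1 + (A-1)^2/(2A) * ln((A-1)/(A+1))
xi = 1 + (11-1)^2/(2*11) * ln((11-1)/(11 +1))
xi = 0.17127

0.17127


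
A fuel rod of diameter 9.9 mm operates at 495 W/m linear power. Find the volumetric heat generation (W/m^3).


r = D / 2 / 1000 = 9.9 / 2 / 1000 = 0.00495 m
q''' = q' / (pi * r^2)
q''' = 495 / (pi * 0.00495^2)
q''' = 6.4305e+06 W/m^3

6.4305e+06


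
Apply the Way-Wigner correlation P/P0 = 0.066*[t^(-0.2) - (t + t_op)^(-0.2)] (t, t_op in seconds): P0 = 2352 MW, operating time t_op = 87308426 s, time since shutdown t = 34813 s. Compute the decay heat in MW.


P/P0 = 0.066 * [t^(-0.2) - (t + t_op)^(-0.2)]
P/P0 = 0.066 * [34813^(-0.2) - (34813 + 87308426)^(-0.2)]
P/P0 = 0.066 * [0.1234957 - 0.02580799] = 0.006447389
P = 2352 * 0.006447389 = 15.164 MW

15.164


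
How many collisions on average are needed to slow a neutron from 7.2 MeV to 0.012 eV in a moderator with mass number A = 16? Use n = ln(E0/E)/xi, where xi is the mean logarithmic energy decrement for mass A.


xi = 1 + (A-1)^2/(2A)*ln((A-1)/(A+1)) = 0.1199467 (for A = 16)
n = ln(E0/E) / xi
n = ln(7.2e6 / 0.012) / 0.1199467
n = ln(6.000000e+08) / 0.1199467 = 168.51

168.51


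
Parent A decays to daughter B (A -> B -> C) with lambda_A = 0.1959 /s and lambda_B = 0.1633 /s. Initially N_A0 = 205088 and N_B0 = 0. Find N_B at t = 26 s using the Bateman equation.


N_B(t) = lambda_A * N_A0 / (lambda_B - lambda_A) * [exp(-lambda_A*t) - exp(-lambda_B*t)]
exp(-0.1959*26) = 0.006137118; exp(-0.1633*26) = 0.01432427
N_B = 0.1959 * 205088 / (0.1633 - 0.1959) * (0.006137118 - 0.01432427)
N_B = 10090

10090


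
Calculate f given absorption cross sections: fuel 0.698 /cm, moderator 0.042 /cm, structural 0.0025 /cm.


f = Sigma_a_fuel / (Sigma_a_fuel + Sigma_a_mod + Sigma_a_other)
f = 0.698 / (0.698 + 0.042 + 0.0025)
f = 0.94007

0.94007


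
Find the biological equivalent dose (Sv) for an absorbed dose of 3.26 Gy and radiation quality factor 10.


H = D * Q
H = 3.26 * 10
H = 32.600 Sv

32.600


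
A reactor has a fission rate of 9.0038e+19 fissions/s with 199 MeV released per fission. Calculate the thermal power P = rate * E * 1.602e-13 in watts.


P = fission_rate * E_MeV * 1.602e-13
P = 9.0038e+19 * 199 * 1.602e-13
P = 2.8704e+09 W

2.8704e+09


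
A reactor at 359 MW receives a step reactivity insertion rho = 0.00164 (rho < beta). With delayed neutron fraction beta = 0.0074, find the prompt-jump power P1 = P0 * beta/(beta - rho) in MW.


P1/P0 = beta / (beta - rho)
P1/P0 = 0.0074 / (0.0074 - 0.00164) = 1.284722
P1 = 359 * 1.284722 = 461.22 MW

461.22


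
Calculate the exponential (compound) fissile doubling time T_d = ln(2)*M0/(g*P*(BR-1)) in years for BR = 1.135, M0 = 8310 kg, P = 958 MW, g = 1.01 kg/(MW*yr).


Breeding gain G = BR - 1 = 1.135 - 1 = 0.135
Fissile production rate = g * P * G = 1.01 * 958 * 0.135 = 130.6233 kg/yr
T_d = ln(2) * M0 / (g * P * G)
T_d = ln(2) * 8310 / 130.6233 = 44.097 yr

44.097


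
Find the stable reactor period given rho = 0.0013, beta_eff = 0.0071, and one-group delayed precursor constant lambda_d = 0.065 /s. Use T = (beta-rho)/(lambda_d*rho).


T = (beta - rho) / (lambda_d * rho)
T = (0.0071 - 0.0013) / (0.065 * 0.0013)
T = 68.639 s

68.639


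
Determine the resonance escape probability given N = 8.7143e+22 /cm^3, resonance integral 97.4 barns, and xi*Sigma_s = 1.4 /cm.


p = exp(-N * I * 1e-24 / (xi*Sigma_s))
p = exp(-8.7143e+22 * 97.4 * 1e-24 / 1.4)
p = 0.0023282

0.0023282


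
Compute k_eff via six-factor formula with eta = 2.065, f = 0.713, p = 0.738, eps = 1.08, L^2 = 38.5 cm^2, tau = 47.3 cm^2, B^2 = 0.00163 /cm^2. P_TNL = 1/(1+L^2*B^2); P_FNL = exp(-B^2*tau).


k_inf = eta*f*p*eps = 2.065*0.713*0.738*1.08 = 1.173518
P_TNL = 1/(1 + L^2*B^2) = 1/(1 + 38.5*0.00163) = 0.9409506
P_FNL = exp(-B^2*tau) = exp(-0.00163*47.3) = 0.9257982
k_eff = k_inf * P_TNL * P_FNL = 1.173518 * 0.9409506 * 0.9257982
k_eff = 1.0223

1.0223


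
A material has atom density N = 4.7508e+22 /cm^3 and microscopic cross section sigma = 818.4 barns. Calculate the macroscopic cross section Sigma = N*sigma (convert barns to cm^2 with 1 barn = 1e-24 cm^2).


Sigma = N * sigma_barns * 1e-24
Sigma = 4.7508e+22 * 818.4 * 1e-24
Sigma = 38.881 /cm

38.881


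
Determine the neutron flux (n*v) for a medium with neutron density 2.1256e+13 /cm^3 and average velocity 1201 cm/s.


phi = n * v
phi = 2.1256e+13 * 1201
phi = 2.5528e+16 /cm^2/s

2.5528e+16


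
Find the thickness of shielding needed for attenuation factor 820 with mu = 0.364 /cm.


x = ln(factor) / mu
x = ln(820) / 0.364
x = 18.432 cm

18.432


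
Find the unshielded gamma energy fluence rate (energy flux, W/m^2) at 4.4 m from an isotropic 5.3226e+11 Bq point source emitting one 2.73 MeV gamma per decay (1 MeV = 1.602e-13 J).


psi = A * E * 1.602e-13 / (4*pi*r^2)
psi = 5.3226e+11 * 2.73 * 1.602e-13 / (4*pi*4.4^2)
psi = 9.5683e-04 W/m^2

9.5683e-04


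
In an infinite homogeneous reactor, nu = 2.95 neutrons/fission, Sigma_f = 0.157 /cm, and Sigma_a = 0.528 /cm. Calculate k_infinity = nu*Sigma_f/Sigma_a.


k_inf = nu * Sigma_f / Sigma_a
k_inf = 2.95 * 0.157 / 0.528
k_inf = 0.87718

0.87718


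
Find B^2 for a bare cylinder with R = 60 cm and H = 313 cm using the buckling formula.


B^2 = (2.405/R)^2 + (pi/H)^2
B^2 = (2.405/60)^2 + (pi/313)^2
B^2 = 0.0017074 /cm^2

0.0017074


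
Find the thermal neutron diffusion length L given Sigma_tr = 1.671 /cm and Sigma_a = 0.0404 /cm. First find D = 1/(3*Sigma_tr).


D = 1 / (3 * Sigma_tr) = 1 / (3 * 1.671) = 0.1994813 cm
L = sqrt(D / Sigma_a)
L = sqrt(0.1994813 / 0.0404)
L = 2.2221 cm

2.2221


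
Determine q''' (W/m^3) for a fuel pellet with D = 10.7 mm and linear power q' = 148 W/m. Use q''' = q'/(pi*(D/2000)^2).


r = D / 2 / 1000 = 10.7 / 2 / 1000 = 0.00535 m
q''' = q' / (pi * r^2)
q''' = 148 / (pi * 0.00535^2)
q''' = 1.6459e+06 W/m^3

1.6459e+06


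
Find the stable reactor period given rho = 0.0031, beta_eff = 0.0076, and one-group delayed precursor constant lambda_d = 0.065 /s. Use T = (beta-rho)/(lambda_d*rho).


T = (beta - rho) / (lambda_d * rho)
T = (0.0076 - 0.0031) / (0.065 * 0.0031)
T = 22.333 s

22.333


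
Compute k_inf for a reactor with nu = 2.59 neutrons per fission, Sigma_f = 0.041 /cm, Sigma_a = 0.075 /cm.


k_inf = nu * Sigma_f / Sigma_a
k_inf = 2.59 * 0.041 / 0.075
k_inf = 1.4159

1.4159


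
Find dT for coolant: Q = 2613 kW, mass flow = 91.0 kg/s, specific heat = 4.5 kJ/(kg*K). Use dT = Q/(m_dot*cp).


dT = Q / (m_dot * cp)
dT = 2613 / (91.0 * 4.5)
dT = 6.3810 C

6.3810


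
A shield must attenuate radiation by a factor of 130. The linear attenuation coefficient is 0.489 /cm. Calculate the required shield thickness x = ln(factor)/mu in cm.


x = ln(factor) / mu
x = ln(130) / 0.489
x = 9.9541 cm

9.9541


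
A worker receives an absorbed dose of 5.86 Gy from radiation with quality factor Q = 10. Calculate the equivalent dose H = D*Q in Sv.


H = D * Q
H = 5.86 * 10
H = 58.600 Sv

58.600


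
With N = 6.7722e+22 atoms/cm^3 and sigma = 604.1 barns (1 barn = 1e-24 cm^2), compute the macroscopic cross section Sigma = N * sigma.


Sigma = N * sigma_barns * 1e-24
Sigma = 6.7722e+22 * 604.1 * 1e-24
Sigma = 40.911 /cm

40.911


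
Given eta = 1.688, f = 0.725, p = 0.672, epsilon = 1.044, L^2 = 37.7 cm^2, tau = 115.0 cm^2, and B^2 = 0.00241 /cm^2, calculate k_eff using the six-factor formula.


k_inf = eta*f*p*eps = 1.688*0.725*0.672*1.044 = 0.8585789
P_TNL = 1/(1 + L^2*B^2) = 1/(1 + 37.7*0.00241) = 0.9167104
P_FNL = exp(-B^2*tau) = exp(-0.00241*115.0) = 0.7579408
k_eff = k_inf * P_TNL * P_FNL = 0.8585789 * 0.9167104 * 0.7579408
k_eff = 0.59655

0.59655


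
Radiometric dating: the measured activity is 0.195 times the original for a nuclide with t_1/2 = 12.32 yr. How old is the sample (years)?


lambda = ln(2) / t_half = ln(2) / 12.32 = 0.05626195 /yr
t = -ln(A/A0) / lambda
t = -ln(0.195) / 0.05626195
t = 29.056 yr

29.056


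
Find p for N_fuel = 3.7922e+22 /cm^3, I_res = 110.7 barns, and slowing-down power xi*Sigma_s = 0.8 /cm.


p = exp(-N * I * 1e-24 / (xi*Sigma_s))
p = exp(-3.7922e+22 * 110.7 * 1e-24 / 0.8)
p = 0.0052609

0.0052609


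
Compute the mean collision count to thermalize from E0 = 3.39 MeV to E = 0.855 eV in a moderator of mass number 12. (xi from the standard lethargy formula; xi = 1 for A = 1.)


xi = 1 + (A-1)^2/(2A)*ln((A-1)/(A+1)) = 0.1577690 (for A = 12)
n = ln(E0/E) / xi
n = ln(3.39e6 / 0.855) / 0.1577690
n = ln(3.964912e+06) / 0.1577690 = 96.299

96.299


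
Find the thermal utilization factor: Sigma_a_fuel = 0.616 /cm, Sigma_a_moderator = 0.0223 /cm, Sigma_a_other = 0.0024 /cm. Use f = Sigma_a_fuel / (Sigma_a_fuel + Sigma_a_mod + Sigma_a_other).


f = Sigma_a_fuel / (Sigma_a_fuel + Sigma_a_mod + Sigma_a_other)
f = 0.616 / (0.616 + 0.0223 + 0.0024)
f = 0.96145

0.96145


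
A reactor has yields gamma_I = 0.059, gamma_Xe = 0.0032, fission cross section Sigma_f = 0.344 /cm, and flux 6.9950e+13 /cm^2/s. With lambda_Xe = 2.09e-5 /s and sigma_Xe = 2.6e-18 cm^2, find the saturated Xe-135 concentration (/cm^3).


Xe_eq = (gamma_I + gamma_Xe) * Sigma_f * phi / (lambda_Xe + sigma_Xe * phi)
Numerator = (0.059 + 0.0032) * 0.344 * 6.9950e+13 = 1.496706e+12
Denominator = 2.09e-5 + 2.6e-18 * 6.9950e+13 = 2.027700e-04
Xe_eq = 1.496706e+12 / 2.027700e-04 = 7.3813e+15 /cm^3

7.3813e+15


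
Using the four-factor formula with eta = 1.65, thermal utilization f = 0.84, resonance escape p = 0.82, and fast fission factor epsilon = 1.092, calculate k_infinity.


k_inf = eta * f * p * epsilon
k_inf = 1.65 * 0.84 * 0.82 * 1.092
k_inf = 1.2411

1.2411


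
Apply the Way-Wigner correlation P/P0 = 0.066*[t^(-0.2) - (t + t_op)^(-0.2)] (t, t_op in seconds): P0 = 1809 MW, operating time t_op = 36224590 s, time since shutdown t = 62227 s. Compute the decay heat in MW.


P/P0 = 0.066 * [t^(-0.2) - (t + t_op)^(-0.2)]
P/P0 = 0.066 * [62227^(-0.2) - (62227 + 36224590)^(-0.2)]
P/P0 = 0.066 * [0.1099523 - 0.03076453] = 0.005226393
P = 1809 * 0.005226393 = 9.4545 MW

9.4545


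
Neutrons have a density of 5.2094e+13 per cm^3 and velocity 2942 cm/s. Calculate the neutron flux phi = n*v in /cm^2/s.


phi = n * v
phi = 5.2094e+13 * 2942
phi = 1.5326e+17 /cm^2/s

1.5326e+17


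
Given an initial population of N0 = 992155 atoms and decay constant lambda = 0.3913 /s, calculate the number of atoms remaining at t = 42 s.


N = N0 * exp(-lambda * t)
N = 992155 * exp(-0.3913 * 42)
N = 0.072298

0.072298


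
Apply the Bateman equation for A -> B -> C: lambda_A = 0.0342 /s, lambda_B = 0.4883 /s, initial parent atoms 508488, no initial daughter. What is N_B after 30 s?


N_B(t) = lambda_A * N_A0 / (lambda_B - lambda_A) * [exp(-lambda_A*t) - exp(-lambda_B*t)]
exp(-0.0342*30) = 0.3584378; exp(-0.4883*30) = 4.345304e-07
N_B = 0.0342 * 508488 / (0.4883 - 0.0342) * (0.3584378 - 4.345304e-07)
N_B = 13727

13727


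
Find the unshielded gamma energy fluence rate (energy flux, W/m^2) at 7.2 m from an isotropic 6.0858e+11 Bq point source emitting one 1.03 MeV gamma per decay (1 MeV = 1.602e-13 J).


psi = A * E * 1.602e-13 / (4*pi*r^2)
psi = 6.0858e+11 * 1.03 * 1.602e-13 / (4*pi*7.2^2)
psi = 1.5415e-04 W/m^2

1.5415e-04


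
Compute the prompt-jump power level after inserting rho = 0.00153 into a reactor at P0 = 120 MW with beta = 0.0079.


P1/P0 = beta / (beta - rho)
P1/P0 = 0.0079 / (0.0079 - 0.00153) = 1.240188
P1 = 120 * 1.240188 = 148.82 MW

148.82


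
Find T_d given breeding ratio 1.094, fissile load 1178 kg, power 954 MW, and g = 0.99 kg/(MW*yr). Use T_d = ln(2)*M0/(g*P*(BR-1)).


Breeding gain G = BR - 1 = 1.094 - 1 = 0.094
Fissile production rate = g * P * G = 0.99 * 954 * 0.094 = 88.77924 kg/yr
T_d = ln(2) * M0 / (g * P * G)
T_d = ln(2) * 1178 / 88.77924 = 9.1973 yr

9.1973


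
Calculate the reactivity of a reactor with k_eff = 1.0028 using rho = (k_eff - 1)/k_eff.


rho = (k_eff - 1) / k_eff
rho = (1.0028 - 1) / 1.0028
rho = 0.0027922

0.0027922


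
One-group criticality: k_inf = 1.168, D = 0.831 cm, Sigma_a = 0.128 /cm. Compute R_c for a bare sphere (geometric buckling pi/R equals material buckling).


L^2 = D / Sigma_a = 0.831 / 0.128 = 6.492188 cm^2
B_m^2 = (k_inf - 1) / L^2 = (1.168 - 1) / 6.492188 = 0.02587725 /cm^2
For a bare sphere: B_g = pi/R, so R_c = pi / sqrt(B_m^2)
R_c = pi / sqrt(0.02587725) = 19.529 cm

19.529


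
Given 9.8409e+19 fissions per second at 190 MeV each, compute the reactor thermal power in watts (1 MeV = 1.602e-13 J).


P = fission_rate * E_MeV * 1.602e-13
P = 9.8409e+19 * 190 * 1.602e-13
P = 2.9954e+09 W

2.9954e+09


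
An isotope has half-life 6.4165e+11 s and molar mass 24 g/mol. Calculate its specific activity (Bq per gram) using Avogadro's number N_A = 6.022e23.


lambda = ln(2) / t_half = ln(2) / 6.4165e+11 = 1.080257e-12 /s
SA = lambda * N_A / M
SA = 1.080257e-12 * 6.022e23 / 24
SA = 2.7105e+10 Bq/g

2.7105e+10


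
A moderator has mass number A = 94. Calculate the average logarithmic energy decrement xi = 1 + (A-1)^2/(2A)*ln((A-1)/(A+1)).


xi = 1 + (A-1)^2/(2A) * ln((A-1)/(A+1))
xi = 1 + (94-1)^2/(2*94) * ln((94-1)/(94 +1))
xi = 0.021126

0.021126


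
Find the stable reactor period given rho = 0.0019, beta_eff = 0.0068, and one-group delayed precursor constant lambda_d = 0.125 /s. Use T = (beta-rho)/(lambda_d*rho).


T = (beta - rho) / (lambda_d * rho)
T = (0.0068 - 0.0019) / (0.125 * 0.0019)
T = 20.632 s

20.632


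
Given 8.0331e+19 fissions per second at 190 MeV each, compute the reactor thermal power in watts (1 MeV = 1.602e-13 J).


P = fission_rate * E_MeV * 1.602e-13
P = 8.0331e+19 * 190 * 1.602e-13
P = 2.4451e+09 W

2.4451e+09


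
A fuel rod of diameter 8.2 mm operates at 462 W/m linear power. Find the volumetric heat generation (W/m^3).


r = D / 2 / 1000 = 8.2 / 2 / 1000 = 0.0041 m
q''' = q' / (pi * r^2)
q''' = 462 / (pi * 0.0041^2)
q''' = 8.7483e+06 W/m^3

8.7483e+06


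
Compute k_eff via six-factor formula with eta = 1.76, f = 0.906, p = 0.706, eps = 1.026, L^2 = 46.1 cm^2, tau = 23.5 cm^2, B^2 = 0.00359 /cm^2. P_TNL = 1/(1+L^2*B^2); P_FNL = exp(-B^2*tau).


k_inf = eta*f*p*eps = 1.76*0.906*0.706*1.026 = 1.155029
P_TNL = 1/(1 + L^2*B^2) = 1/(1 + 46.1*0.00359) = 0.8580016
P_FNL = exp(-B^2*tau) = exp(-0.00359*23.5) = 0.9190957
k_eff = k_inf * P_TNL * P_FNL = 1.155029 * 0.8580016 * 0.9190957
k_eff = 0.91084

0.91084


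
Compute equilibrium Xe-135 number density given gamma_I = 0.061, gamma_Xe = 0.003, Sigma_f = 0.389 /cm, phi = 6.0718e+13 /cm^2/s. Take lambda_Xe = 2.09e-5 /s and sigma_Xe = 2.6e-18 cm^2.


Xe_eq = (gamma_I + gamma_Xe) * Sigma_f * phi / (lambda_Xe + sigma_Xe * phi)
Numerator = (0.061 + 0.003) * 0.389 * 6.0718e+13 = 1.511635e+12
Denominator = 2.09e-5 + 2.6e-18 * 6.0718e+13 = 1.787668e-04
Xe_eq = 1.511635e+12 / 1.787668e-04 = 8.4559e+15 /cm^3

8.4559e+15


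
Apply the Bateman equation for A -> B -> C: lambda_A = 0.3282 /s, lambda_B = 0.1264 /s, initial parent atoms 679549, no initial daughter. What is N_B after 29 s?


N_B(t) = lambda_A * N_A0 / (lambda_B - lambda_A) * [exp(-lambda_A*t) - exp(-lambda_B*t)]
exp(-0.3282*29) = 7.353126e-05; exp(-0.1264*29) = 0.02558881
N_B = 0.3282 * 679549 / (0.1264 - 0.3282) * (7.353126e-05 - 0.02558881)
N_B = 28199

28199


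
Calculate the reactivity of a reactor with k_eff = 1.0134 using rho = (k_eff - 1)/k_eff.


rho = (k_eff - 1) / k_eff
rho = (1.0134 - 1) / 1.0134
rho = 0.013223

0.013223


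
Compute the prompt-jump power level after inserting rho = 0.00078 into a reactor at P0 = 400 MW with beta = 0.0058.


P1/P0 = beta / (beta - rho)
P1/P0 = 0.0058 / (0.0058 - 0.00078) = 1.155378
P1 = 400 * 1.155378 = 462.15 MW

462.15


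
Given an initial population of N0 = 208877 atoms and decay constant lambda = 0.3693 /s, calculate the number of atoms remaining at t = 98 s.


N = N0 * exp(-lambda * t)
N = 208877 * exp(-0.3693 * 98)
N = 4.0010e-11

4.0010e-11


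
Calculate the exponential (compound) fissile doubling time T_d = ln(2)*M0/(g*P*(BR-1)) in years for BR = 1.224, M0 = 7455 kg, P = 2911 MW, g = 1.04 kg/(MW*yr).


Breeding gain G = BR - 1 = 1.224 - 1 = 0.224
Fissile production rate = g * P * G = 1.04 * 2911 * 0.224 = 678.14656 kg/yr
T_d = ln(2) * M0 / (g * P * G)
T_d = ln(2) * 7455 / 678.14656 = 7.6199 yr

7.6199


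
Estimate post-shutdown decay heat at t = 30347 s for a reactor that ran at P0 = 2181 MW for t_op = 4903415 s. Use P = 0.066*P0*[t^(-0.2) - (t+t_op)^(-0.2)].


P/P0 = 0.066 * [t^(-0.2) - (t + t_op)^(-0.2)]
P/P0 = 0.066 * [30347^(-0.2) - (30347 + 4903415)^(-0.2)]
P/P0 = 0.066 * [0.1269337 - 0.04585264] = 0.005351350
P = 2181 * 0.005351350 = 11.671 MW

11.671


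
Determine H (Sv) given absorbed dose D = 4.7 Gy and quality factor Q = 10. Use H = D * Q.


H = D * Q
H = 4.7 * 10
H = 47.000 Sv

47.000


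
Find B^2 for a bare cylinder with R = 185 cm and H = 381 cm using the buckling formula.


B^2 = (2.405/R)^2 + (pi/H)^2
B^2 = (2.405/185)^2 + (pi/381)^2
B^2 = 2.3699e-04 /cm^2

2.3699e-04


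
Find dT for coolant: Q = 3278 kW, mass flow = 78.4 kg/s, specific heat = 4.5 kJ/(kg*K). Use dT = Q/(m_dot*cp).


dT = Q / (m_dot * cp)
dT = 3278 / (78.4 * 4.5)
dT = 9.2914 C

9.2914


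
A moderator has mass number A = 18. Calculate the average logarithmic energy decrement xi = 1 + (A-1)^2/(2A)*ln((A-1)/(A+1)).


xi = 1 + (A-1)^2/(2A) * ln((A-1)/(A+1))
xi = 1 + (18-1)^2/(2*18) * ln((18-1)/(18 +1))
xi = 0.10711

0.10711


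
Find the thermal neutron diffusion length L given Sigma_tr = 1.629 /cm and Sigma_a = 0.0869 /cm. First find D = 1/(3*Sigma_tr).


D = 1 / (3 * Sigma_tr) = 1 / (3 * 1.629) = 0.2046245 cm
L = sqrt(D / Sigma_a)
L = sqrt(0.2046245 / 0.0869)
L = 1.5345 cm

1.5345


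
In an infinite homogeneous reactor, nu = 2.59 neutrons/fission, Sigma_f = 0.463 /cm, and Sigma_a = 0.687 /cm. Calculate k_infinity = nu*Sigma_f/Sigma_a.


k_inf = nu * Sigma_f / Sigma_a
k_inf = 2.59 * 0.463 / 0.687
k_inf = 1.7455

1.7455


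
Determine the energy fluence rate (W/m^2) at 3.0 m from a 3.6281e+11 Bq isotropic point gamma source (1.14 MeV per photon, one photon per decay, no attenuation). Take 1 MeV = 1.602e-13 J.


psi = A * E * 1.602e-13 / (4*pi*r^2)
psi = 3.6281e+11 * 1.14 * 1.602e-13 / (4*pi*3.0^2)
psi = 5.8586e-04 W/m^2

5.8586e-04


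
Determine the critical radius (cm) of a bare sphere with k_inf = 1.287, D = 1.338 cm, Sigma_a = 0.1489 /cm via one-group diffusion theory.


L^2 = D / Sigma_a = 1.338 / 0.1489 = 8.985897 cm^2
B_m^2 = (k_inf - 1) / L^2 = (1.287 - 1) / 8.985897 = 0.03193894 /cm^2
For a bare sphere: B_g = pi/R, so R_c = pi / sqrt(B_m^2)
R_c = pi / sqrt(0.03193894) = 17.579 cm

17.579


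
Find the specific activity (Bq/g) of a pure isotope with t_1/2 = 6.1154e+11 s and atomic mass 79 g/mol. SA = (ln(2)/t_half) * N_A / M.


lambda = ln(2) / t_half = ln(2) / 6.1154e+11 = 1.133445e-12 /s
SA = lambda * N_A / M
SA = 1.133445e-12 * 6.022e23 / 79
SA = 8.6400e+09 Bq/g

8.6400e+09


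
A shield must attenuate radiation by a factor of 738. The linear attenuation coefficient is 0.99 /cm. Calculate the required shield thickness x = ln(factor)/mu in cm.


x = ln(factor) / mu
x = ln(738) / 0.99
x = 6.6707 cm

6.6707


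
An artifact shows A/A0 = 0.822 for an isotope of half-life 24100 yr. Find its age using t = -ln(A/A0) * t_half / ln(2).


lambda = ln(2) / t_half = ln(2) / 24100 = 2.876129e-05 /yr
t = -ln(A/A0) / lambda
t = -ln(0.822) / 2.876129e-05
t = 6815.2 yr

6815.2


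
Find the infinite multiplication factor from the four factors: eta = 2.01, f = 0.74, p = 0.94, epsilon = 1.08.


k_inf = eta * f * p * epsilon
k_inf = 2.01 * 0.74 * 0.94 * 1.08
k_inf = 1.5100

1.5100


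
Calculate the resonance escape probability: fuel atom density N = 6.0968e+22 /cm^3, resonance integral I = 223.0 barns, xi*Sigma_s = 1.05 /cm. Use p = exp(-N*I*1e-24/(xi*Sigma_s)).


p = exp(-N * I * 1e-24 / (xi*Sigma_s))
p = exp(-6.0968e+22 * 223.0 * 1e-24 / 1.05)
p = 2.3799e-06

2.3799e-06


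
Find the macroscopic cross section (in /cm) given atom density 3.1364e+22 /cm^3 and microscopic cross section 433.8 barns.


Sigma = N * sigma_barns * 1e-24
Sigma = 3.1364e+22 * 433.8 * 1e-24
Sigma = 13.606 /cm

13.606


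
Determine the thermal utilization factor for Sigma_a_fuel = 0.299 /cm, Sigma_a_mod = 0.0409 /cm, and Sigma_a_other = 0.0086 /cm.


f = Sigma_a_fuel / (Sigma_a_fuel + Sigma_a_mod + Sigma_a_other)
f = 0.299 / (0.299 + 0.0409 + 0.0086)
f = 0.85796

0.85796


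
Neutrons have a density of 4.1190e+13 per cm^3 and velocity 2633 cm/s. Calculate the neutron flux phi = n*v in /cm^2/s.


phi = n * v
phi = 4.1190e+13 * 2633
phi = 1.0845e+17 /cm^2/s

1.0845e+17


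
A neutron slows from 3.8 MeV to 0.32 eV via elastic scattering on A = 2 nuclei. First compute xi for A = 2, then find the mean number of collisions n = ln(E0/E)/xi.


xi = 1 + (A-1)^2/(2A)*ln((A-1)/(A+1)) = 0.7253469 (for A = 2)
n = ln(E0/E) / xi
n = ln(3.8e6 / 0.32) / 0.7253469
n = ln(1.187500e+07) / 0.7253469 = 22.458

22.458


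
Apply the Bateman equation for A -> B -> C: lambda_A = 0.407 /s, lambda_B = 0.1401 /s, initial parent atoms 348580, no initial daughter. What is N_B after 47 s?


N_B(t) = lambda_A * N_A0 / (lambda_B - lambda_A) * [exp(-lambda_A*t) - exp(-lambda_B*t)]
exp(-0.407*47) = 4.924712e-09; exp(-0.1401*47) = 0.001381342
N_B = 0.407 * 348580 / (0.1401 - 0.407) * (4.924712e-09 - 0.001381342)
N_B = 734.26

734.26


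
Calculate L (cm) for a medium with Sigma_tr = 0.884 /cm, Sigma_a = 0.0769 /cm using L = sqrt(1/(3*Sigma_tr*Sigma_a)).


D = 1 / (3 * Sigma_tr) = 1 / (3 * 0.884) = 0.3770739 cm
L = sqrt(D / Sigma_a)
L = sqrt(0.3770739 / 0.0769)
L = 2.2144 cm

2.2144


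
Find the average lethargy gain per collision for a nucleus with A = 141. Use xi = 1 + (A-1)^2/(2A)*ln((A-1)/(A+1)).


xi = 1 + (A-1)^2/(2A) * ln((A-1)/(A+1))
xi = 1 + (141-1)^2/(2*141) * ln((141-1)/(141 +1))
xi = 0.014118

0.014118


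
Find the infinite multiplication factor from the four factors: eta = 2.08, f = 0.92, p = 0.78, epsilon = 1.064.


k_inf = eta * f * p * epsilon
k_inf = 2.08 * 0.92 * 0.78 * 1.064
k_inf = 1.5881

1.5881


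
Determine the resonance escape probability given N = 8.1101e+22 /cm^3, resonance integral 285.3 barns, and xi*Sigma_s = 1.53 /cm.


p = exp(-N * I * 1e-24 / (xi*Sigma_s))
p = exp(-8.1101e+22 * 285.3 * 1e-24 / 1.53)
p = 2.7051e-07

2.7051e-07


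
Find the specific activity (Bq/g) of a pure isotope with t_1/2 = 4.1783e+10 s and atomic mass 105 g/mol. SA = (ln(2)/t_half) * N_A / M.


lambda = ln(2) / t_half = ln(2) / 4.1783e+10 = 1.658922e-11 /s
SA = lambda * N_A / M
SA = 1.658922e-11 * 6.022e23 / 105
SA = 9.5143e+10 Bq/g

9.5143e+10


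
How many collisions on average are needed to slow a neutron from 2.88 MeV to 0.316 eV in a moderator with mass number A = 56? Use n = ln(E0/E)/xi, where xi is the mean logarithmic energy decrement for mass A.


xi = 1 + (A-1)^2/(2A)*ln((A-1)/(A+1)) = 0.03529286 (for A = 56)
n = ln(E0/E) / xi
n = ln(2.88e6 / 0.316) / 0.03529286
n = ln(9.113924e+06) / 0.03529286 = 454.07

454.07


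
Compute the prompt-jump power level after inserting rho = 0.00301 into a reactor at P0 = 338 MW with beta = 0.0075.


P1/P0 = beta / (beta - rho)
P1/P0 = 0.0075 / (0.0075 - 0.00301) = 1.670379
P1 = 338 * 1.670379 = 564.59 MW

564.59


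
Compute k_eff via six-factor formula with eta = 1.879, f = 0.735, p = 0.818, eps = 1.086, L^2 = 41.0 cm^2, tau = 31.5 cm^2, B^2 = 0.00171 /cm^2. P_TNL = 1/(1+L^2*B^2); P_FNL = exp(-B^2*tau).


k_inf = eta*f*p*eps = 1.879*0.735*0.818*1.086 = 1.226866
P_TNL = 1/(1 + L^2*B^2) = 1/(1 + 41.0*0.00171) = 0.9344834
P_FNL = exp(-B^2*tau) = exp(-0.00171*31.5) = 0.9475600
k_eff = k_inf * P_TNL * P_FNL = 1.226866 * 0.9344834 * 0.9475600
k_eff = 1.0864

1.0864


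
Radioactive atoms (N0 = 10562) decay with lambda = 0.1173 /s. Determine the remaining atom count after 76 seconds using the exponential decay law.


N = N0 * exp(-lambda * t)
N = 10562 * exp(-0.1173 * 76)
N = 1.4194

1.4194


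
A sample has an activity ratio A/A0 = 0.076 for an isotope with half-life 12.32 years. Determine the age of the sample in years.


lambda = ln(2) / t_half = ln(2) / 12.32 = 0.05626195 /yr
t = -ln(A/A0) / lambda
t = -ln(0.076) / 0.05626195
t = 45.804 yr

45.804


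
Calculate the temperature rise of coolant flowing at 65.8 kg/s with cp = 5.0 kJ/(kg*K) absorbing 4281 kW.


dT = Q / (m_dot * cp)
dT = 4281 / (65.8 * 5.0)
dT = 13.012 C

13.012


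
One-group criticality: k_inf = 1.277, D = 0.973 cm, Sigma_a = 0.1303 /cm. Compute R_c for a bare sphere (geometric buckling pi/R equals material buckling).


L^2 = D / Sigma_a = 0.973 / 0.1303 = 7.467383 cm^2
B_m^2 = (k_inf - 1) / L^2 = (1.277 - 1) / 7.467383 = 0.03709466 /cm^2
For a bare sphere: B_g = pi/R, so R_c = pi / sqrt(B_m^2)
R_c = pi / sqrt(0.03709466) = 16.312 cm

16.312


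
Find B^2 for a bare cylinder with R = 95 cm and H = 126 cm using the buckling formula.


B^2 = (2.405/R)^2 + (pi/H)^2
B^2 = (2.405/95)^2 + (pi/126)^2
B^2 = 0.0012626 /cm^2

0.0012626


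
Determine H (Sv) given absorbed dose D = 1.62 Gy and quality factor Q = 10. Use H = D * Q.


H = D * Q
H = 1.62 * 10
H = 16.200 Sv

16.200


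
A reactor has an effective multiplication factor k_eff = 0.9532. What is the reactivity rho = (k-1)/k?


rho = (k_eff - 1) / k_eff
rho = (0.9532 - 1) / 0.9532
rho = -0.049098

-0.049098


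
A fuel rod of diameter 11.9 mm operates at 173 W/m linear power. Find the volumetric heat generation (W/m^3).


r = D / 2 / 1000 = 11.9 / 2 / 1000 = 0.00595 m
q''' = q' / (pi * r^2)
q''' = 173 / (pi * 0.00595^2)
q''' = 1.5555e+06 W/m^3

1.5555e+06


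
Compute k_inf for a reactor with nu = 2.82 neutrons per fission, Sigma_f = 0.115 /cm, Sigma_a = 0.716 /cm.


k_inf = nu * Sigma_f / Sigma_a
k_inf = 2.82 * 0.115 / 0.716
k_inf = 0.45293

0.45293


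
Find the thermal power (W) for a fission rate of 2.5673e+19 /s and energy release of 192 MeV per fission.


P = fission_rate * E_MeV * 1.602e-13
P = 2.5673e+19 * 192 * 1.602e-13
P = 7.8966e+08 W

7.8966e+08


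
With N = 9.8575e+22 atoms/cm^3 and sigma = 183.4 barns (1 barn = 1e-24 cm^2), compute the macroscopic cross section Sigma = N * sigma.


Sigma = N * sigma_barns * 1e-24
Sigma = 9.8575e+22 * 183.4 * 1e-24
Sigma = 18.079 /cm

18.079


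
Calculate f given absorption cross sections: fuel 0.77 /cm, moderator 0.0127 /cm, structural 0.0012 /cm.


f = Sigma_a_fuel / (Sigma_a_fuel + Sigma_a_mod + Sigma_a_other)
f = 0.77 / (0.77 + 0.0127 + 0.0012)
f = 0.98227

0.98227


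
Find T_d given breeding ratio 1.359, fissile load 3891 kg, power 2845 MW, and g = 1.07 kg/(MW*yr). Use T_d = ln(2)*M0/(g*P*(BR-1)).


Breeding gain G = BR - 1 = 1.359 - 1 = 0.359
Fissile production rate = g * P * G = 1.07 * 2845 * 0.359 = 1092.84985 kg/yr
T_d = ln(2) * M0 / (g * P * G)
T_d = ln(2) * 3891 / 1092.84985 = 2.4679 yr

2.4679


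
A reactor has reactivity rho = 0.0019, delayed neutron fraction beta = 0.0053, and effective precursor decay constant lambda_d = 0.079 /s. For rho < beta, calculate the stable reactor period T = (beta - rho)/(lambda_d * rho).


T = (beta - rho) / (lambda_d * rho)
T = (0.0053 - 0.0019) / (0.079 * 0.0019)
T = 22.652 s

22.652


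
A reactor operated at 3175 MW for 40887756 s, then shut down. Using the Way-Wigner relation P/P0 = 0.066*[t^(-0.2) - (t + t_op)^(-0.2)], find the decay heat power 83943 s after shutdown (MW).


P/P0 = 0.066 * [t^(-0.2) - (t + t_op)^(-0.2)]
P/P0 = 0.066 * [83943^(-0.2) - (83943 + 40887756)^(-0.2)]
P/P0 = 0.066 * [0.1035626 - 0.03002640] = 0.004853389
P = 3175 * 0.004853389 = 15.410 MW

15.410


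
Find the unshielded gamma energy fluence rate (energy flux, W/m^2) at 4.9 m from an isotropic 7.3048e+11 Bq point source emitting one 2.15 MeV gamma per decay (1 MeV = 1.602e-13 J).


psi = A * E * 1.602e-13 / (4*pi*r^2)
psi = 7.3048e+11 * 2.15 * 1.602e-13 / (4*pi*4.9^2)
psi = 8.3389e-04 W/m^2

8.3389e-04
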